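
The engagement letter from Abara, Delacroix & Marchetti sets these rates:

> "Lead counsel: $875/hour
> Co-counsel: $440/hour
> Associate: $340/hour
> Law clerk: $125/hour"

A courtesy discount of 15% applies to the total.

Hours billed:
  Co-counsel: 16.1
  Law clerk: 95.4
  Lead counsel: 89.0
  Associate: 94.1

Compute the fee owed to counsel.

Lead counsel: 89.0 × $875 = $77,875.00
Co-counsel: 16.1 × $440 = $7,084.00
Associate: 94.1 × $340 = $31,994.00
Law clerk: 95.4 × $125 = $11,925.00
Subtotal: $128,878.00
Less 15% discount: −$19,331.70
Total: $128,878.00 − $19,331.70 = $109,546.30

$109,546.30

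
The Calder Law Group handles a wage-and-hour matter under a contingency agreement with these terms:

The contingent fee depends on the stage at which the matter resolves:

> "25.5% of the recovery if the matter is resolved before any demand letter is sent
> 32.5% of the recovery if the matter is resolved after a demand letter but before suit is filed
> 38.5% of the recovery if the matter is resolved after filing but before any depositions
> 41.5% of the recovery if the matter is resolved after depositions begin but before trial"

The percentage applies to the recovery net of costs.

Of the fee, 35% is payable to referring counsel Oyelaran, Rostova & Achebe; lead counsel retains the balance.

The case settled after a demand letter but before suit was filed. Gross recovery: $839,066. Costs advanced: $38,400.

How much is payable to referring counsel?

$91,075.76

Fee base (net of costs): $839,066 − $38,400 = $800,666
The matter settled after a demand letter but before suit was filed, so the 32.5% rate applies.
$800,666 × 32.5% = $260,216.45
Referral share: 35% of $260,216.45 = $91,075.76; lead counsel retains $260,216.45 − $91,075.76 = $169,140.69.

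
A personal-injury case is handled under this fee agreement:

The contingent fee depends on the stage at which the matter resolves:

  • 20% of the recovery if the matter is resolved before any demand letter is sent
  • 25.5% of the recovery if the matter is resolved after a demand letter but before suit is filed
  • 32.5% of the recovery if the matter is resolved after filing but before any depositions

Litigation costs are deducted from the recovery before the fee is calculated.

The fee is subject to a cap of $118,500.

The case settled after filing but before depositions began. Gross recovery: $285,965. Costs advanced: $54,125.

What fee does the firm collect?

$75,348.00

Fee base (net of costs): $285,965 − $54,125 = $231,840
The matter settled after filing but before depositions began, so the 32.5% rate applies.
$231,840 × 32.5% = $75,348.00
$75,348.00 is under the $118,500 cap.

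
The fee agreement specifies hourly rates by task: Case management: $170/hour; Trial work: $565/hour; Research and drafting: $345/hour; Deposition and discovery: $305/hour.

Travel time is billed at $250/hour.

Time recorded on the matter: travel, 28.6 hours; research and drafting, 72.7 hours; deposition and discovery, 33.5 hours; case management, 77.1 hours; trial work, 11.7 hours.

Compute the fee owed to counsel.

Case management: 77.1 × $170 = $13,107.00
Trial work: 11.7 × $565 = $6,610.50
Research and drafting: 72.7 × $345 = $25,081.50
Deposition and discovery: 33.5 × $305 = $10,217.50
Subtotal: $13,107.00 + $6,610.50 + $25,081.50 + $10,217.50 = $55,016.50
Travel: 28.6 × $250 = $7,150.00
Total: $55,016.50 + $7,150.00 = $62,166.50

$62,166.50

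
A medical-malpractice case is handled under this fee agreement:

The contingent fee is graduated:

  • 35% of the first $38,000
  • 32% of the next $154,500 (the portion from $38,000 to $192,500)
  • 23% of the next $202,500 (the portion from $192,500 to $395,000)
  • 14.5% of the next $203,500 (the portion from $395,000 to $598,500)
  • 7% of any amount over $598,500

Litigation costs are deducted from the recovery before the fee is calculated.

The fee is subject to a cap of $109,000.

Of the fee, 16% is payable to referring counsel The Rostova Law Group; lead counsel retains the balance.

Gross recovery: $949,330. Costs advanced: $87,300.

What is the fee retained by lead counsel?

Fee base (net of costs): $949,330 − $87,300 = $862,030
First $38,000 at 35% = $13,300.00
Next $154,500 at 32% = $49,440.00
Next $202,500 at 23% = $46,575.00
Next $203,500 at 14.5% = $29,507.50
Remaining $263,530 at 7% = $18,447.10
Fee: $13,300.00 + $49,440.00 + $46,575.00 + $29,507.50 + $18,447.10 = $157,269.60
$157,269.60 exceeds the $109,000 cap, so the fee is capped at $109,000.00.
Referral share: 16% of $109,000.00 = $17,440.00; lead counsel retains $109,000.00 − $17,440.00 = $91,560.00.

$91,560.00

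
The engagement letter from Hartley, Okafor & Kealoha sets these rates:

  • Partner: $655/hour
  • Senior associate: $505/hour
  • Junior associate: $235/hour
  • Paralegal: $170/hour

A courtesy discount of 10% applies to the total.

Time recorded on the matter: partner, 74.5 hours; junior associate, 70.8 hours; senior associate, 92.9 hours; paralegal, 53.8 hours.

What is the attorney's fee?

Partner: 74.5 × $655 = $48,797.50
Senior associate: 92.9 × $505 = $46,914.50
Junior associate: 70.8 × $235 = $16,638.00
Paralegal: 53.8 × $170 = $9,146.00
Subtotal: $121,496.00
Less 10% discount: −$12,149.60
Total: $121,496.00 − $12,149.60 = $109,346.40

$109,346.40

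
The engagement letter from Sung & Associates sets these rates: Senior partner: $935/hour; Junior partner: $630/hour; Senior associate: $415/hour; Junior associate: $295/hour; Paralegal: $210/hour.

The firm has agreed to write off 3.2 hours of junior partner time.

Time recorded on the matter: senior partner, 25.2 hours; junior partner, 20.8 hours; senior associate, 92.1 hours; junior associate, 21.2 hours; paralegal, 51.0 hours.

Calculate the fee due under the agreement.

$89,835.50

Senior partner: 25.2 × $935 = $23,562.00
Junior partner: 20.8 × $630 = $13,104.00
Senior associate: 92.1 × $415 = $38,221.50
Junior associate: 21.2 × $295 = $6,254.00
Paralegal: 51.0 × $210 = $10,710.00
Subtotal: $91,851.50
Write-off: 3.2 × $630 = $2,016.00
Total: $91,851.50 − $2,016.00 = $89,835.50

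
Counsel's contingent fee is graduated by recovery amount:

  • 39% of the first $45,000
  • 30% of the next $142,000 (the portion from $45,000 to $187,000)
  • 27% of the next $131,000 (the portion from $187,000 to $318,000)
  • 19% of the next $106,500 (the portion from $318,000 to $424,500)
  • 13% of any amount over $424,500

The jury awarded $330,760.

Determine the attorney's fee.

$97,944.40

First $45,000 at 39% = $17,550.00
Next $142,000 at 30% = $42,600.00
Next $131,000 at 27% = $35,370.00
Remaining $12,760 at 19% = $2,424.40
Fee: $17,550.00 + $42,600.00 + $35,370.00 + $2,424.40 = $97,944.40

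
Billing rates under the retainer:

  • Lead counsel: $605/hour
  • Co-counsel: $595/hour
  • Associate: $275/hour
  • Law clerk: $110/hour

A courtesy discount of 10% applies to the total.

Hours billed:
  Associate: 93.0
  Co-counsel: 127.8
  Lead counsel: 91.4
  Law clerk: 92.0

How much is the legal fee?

Lead counsel: 91.4 × $605 = $55,297.00
Co-counsel: 127.8 × $595 = $76,041.00
Associate: 93.0 × $275 = $25,575.00
Law clerk: 92.0 × $110 = $10,120.00
Subtotal: $167,033.00
Less 10% discount: −$16,703.30
Total: $167,033.00 − $16,703.30 = $150,329.70

$150,329.70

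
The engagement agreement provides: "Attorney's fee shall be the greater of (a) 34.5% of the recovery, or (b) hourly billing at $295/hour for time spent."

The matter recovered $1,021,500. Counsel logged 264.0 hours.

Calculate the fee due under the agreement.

$352,417.50

(a) 34.5% of $1,021,500 = $352,417.50
(b) 264.0 × $295 = $77,880.00
The greater is (a): $352,417.50.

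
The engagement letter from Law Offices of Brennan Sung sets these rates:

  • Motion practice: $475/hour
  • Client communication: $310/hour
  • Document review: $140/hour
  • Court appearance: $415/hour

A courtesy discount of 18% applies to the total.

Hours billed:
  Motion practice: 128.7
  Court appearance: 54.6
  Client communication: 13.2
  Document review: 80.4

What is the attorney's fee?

Motion practice: 128.7 × $475 = $61,132.50
Client communication: 13.2 × $310 = $4,092.00
Document review: 80.4 × $140 = $11,256.00
Court appearance: 54.6 × $415 = $22,659.00
Subtotal: $99,139.50
Less 18% discount: −$17,845.11
Total: $99,139.50 − $17,845.11 = $81,294.39

$81,294.39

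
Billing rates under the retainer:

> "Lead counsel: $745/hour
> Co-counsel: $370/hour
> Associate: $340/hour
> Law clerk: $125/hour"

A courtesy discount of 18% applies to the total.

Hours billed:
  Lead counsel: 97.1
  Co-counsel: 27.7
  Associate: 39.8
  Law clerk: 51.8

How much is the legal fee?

$84,128.31

Lead counsel: 97.1 × $745 = $72,339.50
Co-counsel: 27.7 × $370 = $10,249.00
Associate: 39.8 × $340 = $13,532.00
Law clerk: 51.8 × $125 = $6,475.00
Subtotal: $102,595.50
Less 18% discount: −$18,467.19
Total: $102,595.50 − $18,467.19 = $84,128.31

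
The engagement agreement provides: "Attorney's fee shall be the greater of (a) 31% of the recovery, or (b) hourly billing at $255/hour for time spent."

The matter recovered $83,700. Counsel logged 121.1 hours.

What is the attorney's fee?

$30,880.50

(a) 31% of $83,700 = $25,947.00
(b) 121.1 × $255 = $30,880.50
The greater is (b): $30,880.50.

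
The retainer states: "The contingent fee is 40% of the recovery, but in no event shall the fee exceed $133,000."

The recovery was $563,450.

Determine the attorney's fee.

40% of $563,450 = $225,380.00
That exceeds the $133,000 cap, so the fee is capped at $133,000.

$133,000.00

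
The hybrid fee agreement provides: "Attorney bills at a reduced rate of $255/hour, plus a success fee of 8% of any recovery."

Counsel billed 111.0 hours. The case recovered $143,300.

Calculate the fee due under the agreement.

$39,769.00

Hourly: 111.0 × $255 = $28,305.00
Success fee: 8% of $143,300 = $11,464.00
Total: $28,305.00 + $11,464.00 = $39,769.00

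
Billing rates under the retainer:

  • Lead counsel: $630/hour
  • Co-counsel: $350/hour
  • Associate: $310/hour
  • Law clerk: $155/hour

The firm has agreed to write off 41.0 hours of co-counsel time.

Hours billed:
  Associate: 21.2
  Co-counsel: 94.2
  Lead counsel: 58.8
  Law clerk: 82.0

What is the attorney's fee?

Lead counsel: 58.8 × $630 = $37,044.00
Co-counsel: 94.2 × $350 = $32,970.00
Associate: 21.2 × $310 = $6,572.00
Law clerk: 82.0 × $155 = $12,710.00
Subtotal: $89,296.00
Write-off: 41.0 × $350 = $14,350.00
Total: $89,296.00 − $14,350.00 = $74,946.00

$74,946.00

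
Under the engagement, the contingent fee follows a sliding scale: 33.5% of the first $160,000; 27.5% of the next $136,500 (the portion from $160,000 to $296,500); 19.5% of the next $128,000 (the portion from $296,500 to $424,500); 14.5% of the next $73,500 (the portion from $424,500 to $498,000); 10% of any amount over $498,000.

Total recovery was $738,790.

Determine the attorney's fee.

$150,834.00

First $160,000 at 33.5% = $53,600.00
Next $136,500 at 27.5% = $37,537.50
Next $128,000 at 19.5% = $24,960.00
Next $73,500 at 14.5% = $10,657.50
Remaining $240,790 at 10% = $24,079.00
Fee: $53,600.00 + $37,537.50 + $24,960.00 + $10,657.50 + $24,079.00 = $150,834.00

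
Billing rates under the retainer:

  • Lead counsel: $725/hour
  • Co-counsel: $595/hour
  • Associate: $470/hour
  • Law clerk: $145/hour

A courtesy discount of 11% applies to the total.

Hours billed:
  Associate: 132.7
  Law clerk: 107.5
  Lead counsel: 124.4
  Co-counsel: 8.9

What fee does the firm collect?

Lead counsel: 124.4 × $725 = $90,190.00
Co-counsel: 8.9 × $595 = $5,295.50
Associate: 132.7 × $470 = $62,369.00
Law clerk: 107.5 × $145 = $15,587.50
Subtotal: $173,442.00
Less 11% discount: −$19,078.62
Total: $173,442.00 − $19,078.62 = $154,363.38

$154,363.38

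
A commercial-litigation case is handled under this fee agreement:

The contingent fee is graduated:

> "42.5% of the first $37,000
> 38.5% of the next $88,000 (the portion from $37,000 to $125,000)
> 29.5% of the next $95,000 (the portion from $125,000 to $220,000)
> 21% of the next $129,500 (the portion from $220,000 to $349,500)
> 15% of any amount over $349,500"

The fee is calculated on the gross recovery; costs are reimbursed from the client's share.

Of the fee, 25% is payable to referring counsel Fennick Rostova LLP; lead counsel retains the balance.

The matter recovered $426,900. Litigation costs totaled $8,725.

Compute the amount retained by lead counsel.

Fee base is the gross recovery, $426,900; costs are reimbursed separately.
First $37,000 at 42.5% = $15,725.00
Next $88,000 at 38.5% = $33,880.00
Next $95,000 at 29.5% = $28,025.00
Next $129,500 at 21% = $27,195.00
Remaining $77,400 at 15% = $11,610.00
Fee: $15,725.00 + $33,880.00 + $28,025.00 + $27,195.00 + $11,610.00 = $116,435.00
Referral share: 25% of $116,435.00 = $29,108.75; lead counsel retains $116,435.00 − $29,108.75 = $87,326.25.

$87,326.25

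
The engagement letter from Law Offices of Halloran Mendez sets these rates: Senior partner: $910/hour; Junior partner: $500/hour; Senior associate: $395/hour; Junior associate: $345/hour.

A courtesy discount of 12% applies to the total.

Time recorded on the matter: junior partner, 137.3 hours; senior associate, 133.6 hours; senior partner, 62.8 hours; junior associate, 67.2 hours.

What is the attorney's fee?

Senior partner: 62.8 × $910 = $57,148.00
Junior partner: 137.3 × $500 = $68,650.00
Senior associate: 133.6 × $395 = $52,772.00
Junior associate: 67.2 × $345 = $23,184.00
Subtotal: $201,754.00
Less 12% discount: −$24,210.48
Total: $201,754.00 − $24,210.48 = $177,543.52

$177,543.52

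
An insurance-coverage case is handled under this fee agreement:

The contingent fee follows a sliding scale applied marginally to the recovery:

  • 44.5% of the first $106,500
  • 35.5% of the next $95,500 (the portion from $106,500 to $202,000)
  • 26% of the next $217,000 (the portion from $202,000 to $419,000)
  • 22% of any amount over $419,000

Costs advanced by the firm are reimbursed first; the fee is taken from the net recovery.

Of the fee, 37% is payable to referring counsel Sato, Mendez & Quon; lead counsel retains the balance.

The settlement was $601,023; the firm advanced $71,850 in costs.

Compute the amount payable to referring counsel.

Fee base (net of costs): $601,023 − $71,850 = $529,173
First $106,500 at 44.5% = $47,392.50
Next $95,500 at 35.5% = $33,902.50
Next $217,000 at 26% = $56,420.00
Remaining $110,173 at 22% = $24,238.06
Fee: $47,392.50 + $33,902.50 + $56,420.00 + $24,238.06 = $161,953.06
Referral share: 37% of $161,953.06 = $59,922.63; lead counsel retains $161,953.06 − $59,922.63 = $102,030.43.

$59,922.63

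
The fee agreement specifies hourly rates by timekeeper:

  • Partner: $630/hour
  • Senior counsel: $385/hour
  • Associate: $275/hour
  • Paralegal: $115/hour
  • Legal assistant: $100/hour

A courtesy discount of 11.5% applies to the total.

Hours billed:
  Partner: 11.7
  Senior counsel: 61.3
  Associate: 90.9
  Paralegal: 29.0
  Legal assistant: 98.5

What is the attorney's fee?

Partner: 11.7 × $630 = $7,371.00
Senior counsel: 61.3 × $385 = $23,600.50
Associate: 90.9 × $275 = $24,997.50
Paralegal: 29.0 × $115 = $3,335.00
Legal assistant: 98.5 × $100 = $9,850.00
Subtotal: $69,154.00
Less 11.5% discount: −$7,952.71
Total: $69,154.00 − $7,952.71 = $61,201.29

$61,201.29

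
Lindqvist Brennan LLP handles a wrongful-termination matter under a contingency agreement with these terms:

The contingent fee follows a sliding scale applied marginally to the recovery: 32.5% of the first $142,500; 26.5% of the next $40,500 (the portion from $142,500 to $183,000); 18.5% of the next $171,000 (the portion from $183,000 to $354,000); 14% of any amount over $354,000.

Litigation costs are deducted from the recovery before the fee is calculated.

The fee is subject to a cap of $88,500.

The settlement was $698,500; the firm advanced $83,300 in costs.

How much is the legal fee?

$88,500.00

Fee base (net of costs): $698,500 − $83,300 = $615,200
First $142,500 at 32.5% = $46,312.50
Next $40,500 at 26.5% = $10,732.50
Next $171,000 at 18.5% = $31,635.00
Remaining $261,200 at 14% = $36,568.00
Fee: $46,312.50 + $10,732.50 + $31,635.00 + $36,568.00 = $125,248.00
$125,248.00 exceeds the $88,500 cap, so the fee is capped at $88,500.00.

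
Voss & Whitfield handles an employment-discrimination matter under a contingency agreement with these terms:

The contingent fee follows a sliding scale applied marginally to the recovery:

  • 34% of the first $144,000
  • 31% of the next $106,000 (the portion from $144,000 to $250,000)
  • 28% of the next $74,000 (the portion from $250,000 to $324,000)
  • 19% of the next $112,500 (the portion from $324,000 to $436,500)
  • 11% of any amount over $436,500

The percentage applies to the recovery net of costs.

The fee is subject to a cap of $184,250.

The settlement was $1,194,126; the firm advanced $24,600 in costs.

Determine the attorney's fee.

$184,250.00

Fee base (net of costs): $1,194,126 − $24,600 = $1,169,526
First $144,000 at 34% = $48,960.00
Next $106,000 at 31% = $32,860.00
Next $74,000 at 28% = $20,720.00
Next $112,500 at 19% = $21,375.00
Remaining $733,026 at 11% = $80,632.86
Fee: $48,960.00 + $32,860.00 + $20,720.00 + $21,375.00 + $80,632.86 = $204,547.86
$204,547.86 exceeds the $184,250 cap, so the fee is capped at $184,250.00.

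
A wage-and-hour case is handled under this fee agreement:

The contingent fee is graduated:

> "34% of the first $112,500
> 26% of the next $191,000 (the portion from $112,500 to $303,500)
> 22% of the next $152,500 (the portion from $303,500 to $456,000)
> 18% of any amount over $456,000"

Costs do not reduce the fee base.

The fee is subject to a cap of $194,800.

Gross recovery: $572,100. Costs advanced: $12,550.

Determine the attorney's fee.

$142,358.00

Fee base is the gross recovery, $572,100; costs are reimbursed separately.
First $112,500 at 34% = $38,250.00
Next $191,000 at 26% = $49,660.00
Next $152,500 at 22% = $33,550.00
Remaining $116,100 at 18% = $20,898.00
Fee: $38,250.00 + $49,660.00 + $33,550.00 + $20,898.00 = $142,358.00
$142,358.00 is under the $194,800 cap.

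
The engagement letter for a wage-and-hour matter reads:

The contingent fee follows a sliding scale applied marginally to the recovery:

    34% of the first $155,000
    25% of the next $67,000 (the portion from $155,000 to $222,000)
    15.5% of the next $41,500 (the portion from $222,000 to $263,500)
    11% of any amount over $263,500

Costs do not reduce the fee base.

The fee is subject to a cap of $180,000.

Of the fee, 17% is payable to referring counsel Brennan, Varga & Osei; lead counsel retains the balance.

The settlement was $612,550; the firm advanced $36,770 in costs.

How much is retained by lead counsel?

Fee base is the gross recovery, $612,550; costs are reimbursed separately.
First $155,000 at 34% = $52,700.00
Next $67,000 at 25% = $16,750.00
Next $41,500 at 15.5% = $6,432.50
Remaining $349,050 at 11% = $38,395.50
Fee: $52,700.00 + $16,750.00 + $6,432.50 + $38,395.50 = $114,278.00
$114,278.00 is under the $180,000 cap.
Referral share: 17% of $114,278.00 = $19,427.26; lead counsel retains $114,278.00 − $19,427.26 = $94,850.74.

$94,850.74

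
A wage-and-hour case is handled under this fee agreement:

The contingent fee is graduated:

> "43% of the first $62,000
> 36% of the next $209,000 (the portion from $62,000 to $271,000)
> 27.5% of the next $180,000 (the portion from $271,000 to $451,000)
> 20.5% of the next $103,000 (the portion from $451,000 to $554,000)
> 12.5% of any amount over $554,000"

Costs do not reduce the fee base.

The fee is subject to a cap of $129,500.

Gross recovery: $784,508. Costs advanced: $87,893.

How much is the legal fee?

$129,500.00

Fee base is the gross recovery, $784,508; costs are reimbursed separately.
First $62,000 at 43% = $26,660.00
Next $209,000 at 36% = $75,240.00
Next $180,000 at 27.5% = $49,500.00
Next $103,000 at 20.5% = $21,115.00
Remaining $230,508 at 12.5% = $28,813.50
Fee: $26,660.00 + $75,240.00 + $49,500.00 + $21,115.00 + $28,813.50 = $201,328.50
$201,328.50 exceeds the $129,500 cap, so the fee is capped at $129,500.00.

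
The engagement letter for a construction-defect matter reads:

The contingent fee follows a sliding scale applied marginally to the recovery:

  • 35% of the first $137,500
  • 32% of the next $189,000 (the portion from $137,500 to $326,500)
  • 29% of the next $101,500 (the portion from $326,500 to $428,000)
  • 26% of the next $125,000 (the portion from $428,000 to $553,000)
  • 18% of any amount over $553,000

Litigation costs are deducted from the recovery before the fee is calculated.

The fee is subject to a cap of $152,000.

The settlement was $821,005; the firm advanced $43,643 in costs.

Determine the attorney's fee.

Fee base (net of costs): $821,005 − $43,643 = $777,362
First $137,500 at 35% = $48,125.00
Next $189,000 at 32% = $60,480.00
Next $101,500 at 29% = $29,435.00
Next $125,000 at 26% = $32,500.00
Remaining $224,362 at 18% = $40,385.16
Fee: $48,125.00 + $60,480.00 + $29,435.00 + $32,500.00 + $40,385.16 = $210,925.16
$210,925.16 exceeds the $152,000 cap, so the fee is capped at $152,000.00.

$152,000.00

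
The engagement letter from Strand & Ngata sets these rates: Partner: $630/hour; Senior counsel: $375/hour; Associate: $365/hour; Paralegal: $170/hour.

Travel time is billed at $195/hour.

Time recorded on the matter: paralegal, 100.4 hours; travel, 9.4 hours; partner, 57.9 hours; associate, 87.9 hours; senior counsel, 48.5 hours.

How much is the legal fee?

$105,649.00

Partner: 57.9 × $630 = $36,477.00
Senior counsel: 48.5 × $375 = $18,187.50
Associate: 87.9 × $365 = $32,083.50
Paralegal: 100.4 × $170 = $17,068.00
Subtotal: $36,477.00 + $18,187.50 + $32,083.50 + $17,068.00 = $103,816.00
Travel: 9.4 × $195 = $1,833.00
Total: $103,816.00 + $1,833.00 = $105,649.00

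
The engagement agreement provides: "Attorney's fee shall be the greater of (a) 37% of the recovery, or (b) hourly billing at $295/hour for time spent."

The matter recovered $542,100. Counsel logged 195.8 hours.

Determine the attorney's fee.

(a) 37% of $542,100 = $200,577.00
(b) 195.8 × $295 = $57,761.00
The greater is (a): $200,577.00.

$200,577.00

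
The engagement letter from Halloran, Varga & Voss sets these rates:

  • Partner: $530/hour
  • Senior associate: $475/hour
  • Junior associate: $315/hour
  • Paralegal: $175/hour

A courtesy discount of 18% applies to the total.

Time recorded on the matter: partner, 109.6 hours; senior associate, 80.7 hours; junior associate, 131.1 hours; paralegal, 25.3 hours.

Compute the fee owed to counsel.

Partner: 109.6 × $530 = $58,088.00
Senior associate: 80.7 × $475 = $38,332.50
Junior associate: 131.1 × $315 = $41,296.50
Paralegal: 25.3 × $175 = $4,427.50
Subtotal: $142,144.50
Less 18% discount: −$25,586.01
Total: $142,144.50 − $25,586.01 = $116,558.49

$116,558.49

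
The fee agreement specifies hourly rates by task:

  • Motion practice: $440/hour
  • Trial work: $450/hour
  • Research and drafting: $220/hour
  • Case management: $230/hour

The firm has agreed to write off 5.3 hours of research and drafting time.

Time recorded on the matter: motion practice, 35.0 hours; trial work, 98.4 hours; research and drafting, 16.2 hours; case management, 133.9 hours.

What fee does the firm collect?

$92,875.00

Motion practice: 35.0 × $440 = $15,400.00
Trial work: 98.4 × $450 = $44,280.00
Research and drafting: 16.2 × $220 = $3,564.00
Case management: 133.9 × $230 = $30,797.00
Subtotal: $94,041.00
Write-off: 5.3 × $220 = $1,166.00
Total: $94,041.00 − $1,166.00 = $92,875.00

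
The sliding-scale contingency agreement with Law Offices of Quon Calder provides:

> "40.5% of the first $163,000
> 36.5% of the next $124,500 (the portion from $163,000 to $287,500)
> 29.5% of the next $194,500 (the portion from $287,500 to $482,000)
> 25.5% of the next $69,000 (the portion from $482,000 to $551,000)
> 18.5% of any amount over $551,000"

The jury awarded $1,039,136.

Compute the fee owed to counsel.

First $163,000 at 40.5% = $66,015.00
Next $124,500 at 36.5% = $45,442.50
Next $194,500 at 29.5% = $57,377.50
Next $69,000 at 25.5% = $17,595.00
Remaining $488,136 at 18.5% = $90,305.16
Fee: $66,015.00 + $45,442.50 + $57,377.50 + $17,595.00 + $90,305.16 = $276,735.16

$276,735.16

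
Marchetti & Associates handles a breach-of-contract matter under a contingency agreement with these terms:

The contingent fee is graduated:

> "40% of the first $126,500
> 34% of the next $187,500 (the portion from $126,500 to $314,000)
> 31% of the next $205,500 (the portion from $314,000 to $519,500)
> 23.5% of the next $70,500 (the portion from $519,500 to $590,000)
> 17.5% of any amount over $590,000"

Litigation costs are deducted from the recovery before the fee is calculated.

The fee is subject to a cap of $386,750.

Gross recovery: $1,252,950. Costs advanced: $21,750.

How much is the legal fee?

Fee base (net of costs): $1,252,950 − $21,750 = $1,231,200
First $126,500 at 40% = $50,600.00
Next $187,500 at 34% = $63,750.00
Next $205,500 at 31% = $63,705.00
Next $70,500 at 23.5% = $16,567.50
Remaining $641,200 at 17.5% = $112,210.00
Fee: $50,600.00 + $63,750.00 + $63,705.00 + $16,567.50 + $112,210.00 = $306,832.50
$306,832.50 is under the $386,750 cap.

$306,832.50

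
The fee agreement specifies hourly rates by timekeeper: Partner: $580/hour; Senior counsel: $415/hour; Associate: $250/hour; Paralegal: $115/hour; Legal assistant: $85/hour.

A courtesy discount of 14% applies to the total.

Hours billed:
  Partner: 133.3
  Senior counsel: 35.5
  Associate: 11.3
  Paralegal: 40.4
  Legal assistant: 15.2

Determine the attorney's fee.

Partner: 133.3 × $580 = $77,314.00
Senior counsel: 35.5 × $415 = $14,732.50
Associate: 11.3 × $250 = $2,825.00
Paralegal: 40.4 × $115 = $4,646.00
Legal assistant: 15.2 × $85 = $1,292.00
Subtotal: $100,809.50
Less 14% discount: −$14,113.33
Total: $100,809.50 − $14,113.33 = $86,696.17

$86,696.17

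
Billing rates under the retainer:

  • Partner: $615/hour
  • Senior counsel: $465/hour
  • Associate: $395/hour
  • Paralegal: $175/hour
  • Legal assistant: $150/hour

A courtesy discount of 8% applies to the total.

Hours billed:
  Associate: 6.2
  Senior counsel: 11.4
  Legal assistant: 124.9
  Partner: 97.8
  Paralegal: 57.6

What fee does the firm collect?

$88,975.04

Partner: 97.8 × $615 = $60,147.00
Senior counsel: 11.4 × $465 = $5,301.00
Associate: 6.2 × $395 = $2,449.00
Paralegal: 57.6 × $175 = $10,080.00
Legal assistant: 124.9 × $150 = $18,735.00
Subtotal: $96,712.00
Less 8% discount: −$7,736.96
Total: $96,712.00 − $7,736.96 = $88,975.04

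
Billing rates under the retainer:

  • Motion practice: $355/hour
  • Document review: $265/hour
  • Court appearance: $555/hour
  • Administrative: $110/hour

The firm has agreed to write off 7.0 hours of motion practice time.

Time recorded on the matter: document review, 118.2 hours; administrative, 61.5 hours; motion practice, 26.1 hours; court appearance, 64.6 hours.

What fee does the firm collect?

Motion practice: 26.1 × $355 = $9,265.50
Document review: 118.2 × $265 = $31,323.00
Court appearance: 64.6 × $555 = $35,853.00
Administrative: 61.5 × $110 = $6,765.00
Subtotal: $83,206.50
Write-off: 7.0 × $355 = $2,485.00
Total: $83,206.50 − $2,485.00 = $80,721.50

$80,721.50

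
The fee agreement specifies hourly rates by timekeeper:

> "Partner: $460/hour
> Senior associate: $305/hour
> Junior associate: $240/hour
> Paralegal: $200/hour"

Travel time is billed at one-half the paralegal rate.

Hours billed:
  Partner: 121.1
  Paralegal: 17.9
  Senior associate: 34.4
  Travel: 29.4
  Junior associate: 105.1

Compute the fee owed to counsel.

Partner: 121.1 × $460 = $55,706.00
Senior associate: 34.4 × $305 = $10,492.00
Junior associate: 105.1 × $240 = $25,224.00
Paralegal: 17.9 × $200 = $3,580.00
Subtotal: $55,706.00 + $10,492.00 + $25,224.00 + $3,580.00 = $95,002.00
Travel: 29.4 × ($200 ÷ 2) = 29.4 × $100.00 = $2,940.00
Total: $95,002.00 + $2,940.00 = $97,942.00

$97,942.00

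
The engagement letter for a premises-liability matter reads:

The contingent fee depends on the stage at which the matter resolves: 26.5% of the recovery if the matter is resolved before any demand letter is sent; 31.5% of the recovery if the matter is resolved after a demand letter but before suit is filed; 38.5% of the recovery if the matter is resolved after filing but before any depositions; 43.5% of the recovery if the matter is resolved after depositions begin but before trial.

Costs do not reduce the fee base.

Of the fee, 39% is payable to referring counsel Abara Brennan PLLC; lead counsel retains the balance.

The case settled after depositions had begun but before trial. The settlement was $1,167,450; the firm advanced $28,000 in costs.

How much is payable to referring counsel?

$198,057.89

Fee base is the gross recovery, $1,167,450; costs are reimbursed separately.
The matter settled after depositions had begun but before trial, so the 43.5% rate applies.
$1,167,450 × 43.5% = $507,840.75
Referral share: 39% of $507,840.75 = $198,057.89; lead counsel retains $507,840.75 − $198,057.89 = $309,782.86.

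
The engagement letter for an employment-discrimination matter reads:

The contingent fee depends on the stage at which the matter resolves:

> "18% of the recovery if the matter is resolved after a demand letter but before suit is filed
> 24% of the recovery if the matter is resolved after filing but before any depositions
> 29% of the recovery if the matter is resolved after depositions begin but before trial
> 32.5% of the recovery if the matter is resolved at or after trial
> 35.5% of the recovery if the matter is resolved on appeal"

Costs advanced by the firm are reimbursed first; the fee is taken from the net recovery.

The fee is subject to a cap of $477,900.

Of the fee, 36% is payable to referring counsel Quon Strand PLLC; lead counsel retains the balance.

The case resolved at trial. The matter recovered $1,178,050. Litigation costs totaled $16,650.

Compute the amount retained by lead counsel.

Fee base (net of costs): $1,178,050 − $16,650 = $1,161,400
The matter resolved at trial, so the 32.5% rate applies.
$1,161,400 × 32.5% = $377,455.00
$377,455.00 is under the $477,900 cap.
Referral share: 36% of $377,455.00 = $135,883.80; lead counsel retains $377,455.00 − $135,883.80 = $241,571.20.

$241,571.20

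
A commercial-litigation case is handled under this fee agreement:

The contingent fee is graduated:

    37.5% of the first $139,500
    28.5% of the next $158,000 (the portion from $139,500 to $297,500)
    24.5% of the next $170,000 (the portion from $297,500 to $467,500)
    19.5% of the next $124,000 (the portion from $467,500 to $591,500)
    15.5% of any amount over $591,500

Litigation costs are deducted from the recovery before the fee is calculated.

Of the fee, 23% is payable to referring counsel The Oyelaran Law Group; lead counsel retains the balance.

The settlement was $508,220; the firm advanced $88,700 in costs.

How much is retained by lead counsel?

$97,972.80

Fee base (net of costs): $508,220 − $88,700 = $419,520
First $139,500 at 37.5% = $52,312.50
Next $158,000 at 28.5% = $45,030.00
Remaining $122,020 at 24.5% = $29,894.90
Fee: $52,312.50 + $45,030.00 + $29,894.90 = $127,237.40
Referral share: 23% of $127,237.40 = $29,264.60; lead counsel retains $127,237.40 − $29,264.60 = $97,972.80.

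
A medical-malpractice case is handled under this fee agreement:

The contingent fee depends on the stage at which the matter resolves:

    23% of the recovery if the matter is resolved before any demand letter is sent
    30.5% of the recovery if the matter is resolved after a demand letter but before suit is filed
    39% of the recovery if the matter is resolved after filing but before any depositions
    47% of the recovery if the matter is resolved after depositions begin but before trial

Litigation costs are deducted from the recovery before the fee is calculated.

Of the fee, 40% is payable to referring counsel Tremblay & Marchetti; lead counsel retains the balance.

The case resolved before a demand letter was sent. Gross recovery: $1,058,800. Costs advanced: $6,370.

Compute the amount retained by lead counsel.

$145,235.34

Fee base (net of costs): $1,058,800 − $6,370 = $1,052,430
The matter resolved before a demand letter was sent, so the 23% rate applies.
$1,052,430 × 23% = $242,058.90
Referral share: 40% of $242,058.90 = $96,823.56; lead counsel retains $242,058.90 − $96,823.56 = $145,235.34.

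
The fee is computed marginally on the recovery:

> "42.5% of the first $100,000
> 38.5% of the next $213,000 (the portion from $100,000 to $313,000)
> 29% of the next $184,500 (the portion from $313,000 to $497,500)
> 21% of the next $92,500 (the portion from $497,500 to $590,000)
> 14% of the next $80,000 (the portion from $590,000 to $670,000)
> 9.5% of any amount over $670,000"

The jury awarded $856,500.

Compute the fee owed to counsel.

$226,352.50

First $100,000 at 42.5% = $42,500.00
Next $213,000 at 38.5% = $82,005.00
Next $184,500 at 29% = $53,505.00
Next $92,500 at 21% = $19,425.00
Next $80,000 at 14% = $11,200.00
Remaining $186,500 at 9.5% = $17,717.50
Fee: $42,500.00 + $82,005.00 + $53,505.00 + $19,425.00 + $11,200.00 + $17,717.50 = $226,352.50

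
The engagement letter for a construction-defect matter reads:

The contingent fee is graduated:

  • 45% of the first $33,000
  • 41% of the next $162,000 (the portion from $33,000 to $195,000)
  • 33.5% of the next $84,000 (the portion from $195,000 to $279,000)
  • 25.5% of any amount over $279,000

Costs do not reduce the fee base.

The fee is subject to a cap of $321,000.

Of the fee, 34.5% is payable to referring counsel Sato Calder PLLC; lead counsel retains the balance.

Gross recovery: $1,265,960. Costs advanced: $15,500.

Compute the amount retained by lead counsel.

Fee base is the gross recovery, $1,265,960; costs are reimbursed separately.
First $33,000 at 45% = $14,850.00
Next $162,000 at 41% = $66,420.00
Next $84,000 at 33.5% = $28,140.00
Remaining $986,960 at 25.5% = $251,674.80
Fee: $14,850.00 + $66,420.00 + $28,140.00 + $251,674.80 = $361,084.80
$361,084.80 exceeds the $321,000 cap, so the fee is capped at $321,000.00.
Referral share: 34.5% of $321,000.00 = $110,745.00; lead counsel retains $321,000.00 − $110,745.00 = $210,255.00.

$210,255.00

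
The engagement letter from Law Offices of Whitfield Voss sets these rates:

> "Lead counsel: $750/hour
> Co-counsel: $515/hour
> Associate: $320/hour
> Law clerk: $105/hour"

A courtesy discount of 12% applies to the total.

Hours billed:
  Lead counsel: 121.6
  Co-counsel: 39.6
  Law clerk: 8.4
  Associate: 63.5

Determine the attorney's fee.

Lead counsel: 121.6 × $750 = $91,200.00
Co-counsel: 39.6 × $515 = $20,394.00
Associate: 63.5 × $320 = $20,320.00
Law clerk: 8.4 × $105 = $882.00
Subtotal: $132,796.00
Less 12% discount: −$15,935.52
Total: $132,796.00 − $15,935.52 = $116,860.48

$116,860.48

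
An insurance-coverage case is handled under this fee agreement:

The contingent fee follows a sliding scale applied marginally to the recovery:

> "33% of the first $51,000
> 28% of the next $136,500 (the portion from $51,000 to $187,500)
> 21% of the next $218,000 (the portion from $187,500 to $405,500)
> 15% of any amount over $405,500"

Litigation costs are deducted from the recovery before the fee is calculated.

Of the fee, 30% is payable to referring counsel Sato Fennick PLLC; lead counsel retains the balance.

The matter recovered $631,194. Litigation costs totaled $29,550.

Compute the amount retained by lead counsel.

$91,176.12

Fee base (net of costs): $631,194 − $29,550 = $601,644
First $51,000 at 33% = $16,830.00
Next $136,500 at 28% = $38,220.00
Next $218,000 at 21% = $45,780.00
Remaining $196,144 at 15% = $29,421.60
Fee: $16,830.00 + $38,220.00 + $45,780.00 + $29,421.60 = $130,251.60
Referral share: 30% of $130,251.60 = $39,075.48; lead counsel retains $130,251.60 − $39,075.48 = $91,176.12.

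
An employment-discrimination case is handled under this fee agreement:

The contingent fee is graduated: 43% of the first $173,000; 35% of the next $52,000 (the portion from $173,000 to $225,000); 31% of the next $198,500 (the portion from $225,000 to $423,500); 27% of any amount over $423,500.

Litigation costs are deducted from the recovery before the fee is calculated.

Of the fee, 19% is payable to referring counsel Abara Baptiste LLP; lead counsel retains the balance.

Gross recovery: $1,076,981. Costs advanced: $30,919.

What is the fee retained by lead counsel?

$260,995.56

Fee base (net of costs): $1,076,981 − $30,919 = $1,046,062
First $173,000 at 43% = $74,390.00
Next $52,000 at 35% = $18,200.00
Next $198,500 at 31% = $61,535.00
Remaining $622,562 at 27% = $168,091.74
Fee: $74,390.00 + $18,200.00 + $61,535.00 + $168,091.74 = $322,216.74
Referral share: 19% of $322,216.74 = $61,221.18; lead counsel retains $322,216.74 − $61,221.18 = $260,995.56.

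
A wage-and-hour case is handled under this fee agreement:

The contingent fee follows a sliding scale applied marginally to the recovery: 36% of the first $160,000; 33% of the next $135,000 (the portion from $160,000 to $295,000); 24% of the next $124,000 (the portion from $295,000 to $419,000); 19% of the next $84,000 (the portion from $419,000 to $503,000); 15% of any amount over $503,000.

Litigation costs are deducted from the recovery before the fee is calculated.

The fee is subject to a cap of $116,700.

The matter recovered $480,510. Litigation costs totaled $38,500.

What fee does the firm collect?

Fee base (net of costs): $480,510 − $38,500 = $442,010
First $160,000 at 36% = $57,600.00
Next $135,000 at 33% = $44,550.00
Next $124,000 at 24% = $29,760.00
Remaining $23,010 at 19% = $4,371.90
Fee: $57,600.00 + $44,550.00 + $29,760.00 + $4,371.90 = $136,281.90
$136,281.90 exceeds the $116,700 cap, so the fee is capped at $116,700.00.

$116,700.00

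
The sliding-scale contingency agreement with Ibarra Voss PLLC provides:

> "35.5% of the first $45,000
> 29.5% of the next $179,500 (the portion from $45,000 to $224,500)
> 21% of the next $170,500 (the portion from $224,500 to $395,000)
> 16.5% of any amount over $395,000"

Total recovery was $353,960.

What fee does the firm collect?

First $45,000 at 35.5% = $15,975.00
Next $179,500 at 29.5% = $52,952.50
Remaining $129,460 at 21% = $27,186.60
Fee: $15,975.00 + $52,952.50 + $27,186.60 = $96,114.10

$96,114.10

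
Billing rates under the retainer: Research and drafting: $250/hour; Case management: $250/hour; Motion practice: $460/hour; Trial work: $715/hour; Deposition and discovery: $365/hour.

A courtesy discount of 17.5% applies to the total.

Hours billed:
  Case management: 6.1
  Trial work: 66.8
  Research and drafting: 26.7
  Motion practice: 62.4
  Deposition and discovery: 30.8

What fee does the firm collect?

$79,124.10

Research and drafting: 26.7 × $250 = $6,675.00
Case management: 6.1 × $250 = $1,525.00
Motion practice: 62.4 × $460 = $28,704.00
Trial work: 66.8 × $715 = $47,762.00
Deposition and discovery: 30.8 × $365 = $11,242.00
Subtotal: $95,908.00
Less 17.5% discount: −$16,783.90
Total: $95,908.00 − $16,783.90 = $79,124.10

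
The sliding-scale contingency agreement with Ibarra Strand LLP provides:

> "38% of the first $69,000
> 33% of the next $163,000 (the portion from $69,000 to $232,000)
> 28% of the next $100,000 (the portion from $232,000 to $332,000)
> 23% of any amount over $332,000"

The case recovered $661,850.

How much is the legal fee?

$183,875.50

First $69,000 at 38% = $26,220.00
Next $163,000 at 33% = $53,790.00
Next $100,000 at 28% = $28,000.00
Remaining $329,850 at 23% = $75,865.50
Fee: $26,220.00 + $53,790.00 + $28,000.00 + $75,865.50 = $183,875.50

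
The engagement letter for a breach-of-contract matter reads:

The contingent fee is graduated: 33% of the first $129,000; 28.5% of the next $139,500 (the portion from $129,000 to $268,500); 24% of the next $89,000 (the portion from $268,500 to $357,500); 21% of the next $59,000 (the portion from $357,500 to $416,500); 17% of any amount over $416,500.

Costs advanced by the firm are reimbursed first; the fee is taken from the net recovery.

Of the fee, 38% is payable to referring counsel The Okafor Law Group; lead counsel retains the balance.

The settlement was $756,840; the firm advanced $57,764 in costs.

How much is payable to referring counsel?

$62,363.86

Fee base (net of costs): $756,840 − $57,764 = $699,076
First $129,000 at 33% = $42,570.00
Next $139,500 at 28.5% = $39,757.50
Next $89,000 at 24% = $21,360.00
Next $59,000 at 21% = $12,390.00
Remaining $282,576 at 17% = $48,037.92
Fee: $42,570.00 + $39,757.50 + $21,360.00 + $12,390.00 + $48,037.92 = $164,115.42
Referral share: 38% of $164,115.42 = $62,363.86; lead counsel retains $164,115.42 − $62,363.86 = $101,751.56.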